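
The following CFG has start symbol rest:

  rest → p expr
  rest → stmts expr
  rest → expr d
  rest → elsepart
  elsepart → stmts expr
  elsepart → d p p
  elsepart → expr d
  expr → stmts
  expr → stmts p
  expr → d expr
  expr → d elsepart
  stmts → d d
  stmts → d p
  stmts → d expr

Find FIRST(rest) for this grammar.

rest → p expr contributes {p}.
From rest → stmts expr: add FIRST(stmts) = { d }.
From rest → expr d: add FIRST(expr) = { d }.
From rest → elsepart: add FIRST(elsepart) = { d }.
Union: FIRST(rest) = { d, p }.

{ d, p }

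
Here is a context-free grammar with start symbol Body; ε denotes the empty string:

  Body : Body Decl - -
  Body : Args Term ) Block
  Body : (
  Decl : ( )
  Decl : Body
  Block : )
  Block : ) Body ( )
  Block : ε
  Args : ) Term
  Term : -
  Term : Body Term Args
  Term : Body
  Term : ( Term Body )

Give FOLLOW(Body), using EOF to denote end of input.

{ EOF, (, ), - }

Body is the start symbol, so EOF ∈ FOLLOW(Body).
In Body : Body Decl - -: add FIRST(Decl - -) = { (, ) }.
In Decl : Body: Body is at the end, add FOLLOW(Decl) = { - }.
In Block : ) Body ( ): add FIRST(( )) = { ( }.
In Term : Body Term Args: add FIRST(Term Args) = { (, ), - }.
In Term : Body: Body is at the end, add FOLLOW(Term) = { (, ), - }.
In Term : ( Term Body ): add FIRST()) = { ) }.
Union: FOLLOW(Body) = { EOF, (, ), - }.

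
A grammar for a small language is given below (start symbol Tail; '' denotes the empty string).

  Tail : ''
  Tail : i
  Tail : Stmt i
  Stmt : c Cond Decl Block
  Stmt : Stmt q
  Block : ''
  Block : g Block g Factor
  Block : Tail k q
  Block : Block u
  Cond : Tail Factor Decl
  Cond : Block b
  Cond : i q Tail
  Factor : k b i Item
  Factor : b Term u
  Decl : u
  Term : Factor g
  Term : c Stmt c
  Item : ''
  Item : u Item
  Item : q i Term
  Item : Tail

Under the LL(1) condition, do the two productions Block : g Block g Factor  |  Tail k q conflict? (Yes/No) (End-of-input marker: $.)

No

FIRST(g Block g Factor) = { g } and FIRST(Tail k q) = { c, i, k }.
The FIRST sets are disjoint and neither alternative is nullable — no conflict.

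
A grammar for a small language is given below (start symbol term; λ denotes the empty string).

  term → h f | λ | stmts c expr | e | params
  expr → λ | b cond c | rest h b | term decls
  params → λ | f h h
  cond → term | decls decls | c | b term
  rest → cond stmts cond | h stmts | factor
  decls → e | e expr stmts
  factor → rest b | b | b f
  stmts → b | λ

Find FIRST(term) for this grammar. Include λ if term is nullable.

{ b, c, e, f, h, λ }

term → h f contributes {h}.
term → λ contributes λ.
From term → stmts c expr: stmts nullable, take FIRST(stmts) ∪ {c} = { b, c }.
term → e contributes {e}.
From term → params: add FIRST(params) = { f, λ } (including λ since params is nullable).
Union: FIRST(term) = { b, c, e, f, h, λ }.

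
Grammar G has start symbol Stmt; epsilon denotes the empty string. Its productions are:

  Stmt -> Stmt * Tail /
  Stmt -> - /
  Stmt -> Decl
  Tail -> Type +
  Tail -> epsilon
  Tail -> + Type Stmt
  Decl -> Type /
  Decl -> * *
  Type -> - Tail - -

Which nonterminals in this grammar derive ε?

Directly nullable (have an epsilon-production): Tail.
No other nonterminal has a production whose RHS symbols are all nullable.

{ Tail }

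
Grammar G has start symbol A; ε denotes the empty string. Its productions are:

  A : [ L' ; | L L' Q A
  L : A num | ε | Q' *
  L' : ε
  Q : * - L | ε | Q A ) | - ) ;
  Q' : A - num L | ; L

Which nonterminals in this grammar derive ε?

Directly nullable (have an ε-production): L, L', Q.
No other nonterminal has a production whose RHS symbols are all nullable.

{ L, L', Q }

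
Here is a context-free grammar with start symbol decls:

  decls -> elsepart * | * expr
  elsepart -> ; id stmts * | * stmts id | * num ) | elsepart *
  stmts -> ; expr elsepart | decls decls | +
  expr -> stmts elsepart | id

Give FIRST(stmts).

stmts -> ; expr elsepart contributes {;}.
From stmts -> decls decls: add FIRST(decls) = { *, ; }.
stmts -> + contributes {+}.
Union: FIRST(stmts) = { *, +, ; }.

{ *, +, ; }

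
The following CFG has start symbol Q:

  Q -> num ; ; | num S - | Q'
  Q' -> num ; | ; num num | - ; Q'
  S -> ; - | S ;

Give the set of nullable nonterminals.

No nonterminal has an empty production or an RHS whose symbols are all nullable.

{ } (none)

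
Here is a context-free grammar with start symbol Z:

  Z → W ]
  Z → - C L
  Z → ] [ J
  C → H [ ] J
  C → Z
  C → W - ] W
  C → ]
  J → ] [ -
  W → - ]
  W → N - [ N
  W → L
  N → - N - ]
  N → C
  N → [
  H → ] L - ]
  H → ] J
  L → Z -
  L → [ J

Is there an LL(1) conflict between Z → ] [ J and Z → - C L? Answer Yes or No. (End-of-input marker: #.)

FIRST(] [ J) = { ] } and FIRST(- C L) = { - }.
The FIRST sets are disjoint and neither alternative is nullable — no conflict.

No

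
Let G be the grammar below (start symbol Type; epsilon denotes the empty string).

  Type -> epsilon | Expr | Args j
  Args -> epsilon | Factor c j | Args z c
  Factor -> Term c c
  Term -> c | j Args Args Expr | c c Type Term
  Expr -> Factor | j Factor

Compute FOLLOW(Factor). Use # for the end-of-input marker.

In Args -> Factor c j: add FIRST(c j) = { c }.
In Expr -> Factor: Factor is at the end, add FOLLOW(Expr) = { #, c, j }.
In Expr -> j Factor: Factor is at the end, add FOLLOW(Expr) = { #, c, j }.
Union: FOLLOW(Factor) = { #, c, j }.

{ #, c, j }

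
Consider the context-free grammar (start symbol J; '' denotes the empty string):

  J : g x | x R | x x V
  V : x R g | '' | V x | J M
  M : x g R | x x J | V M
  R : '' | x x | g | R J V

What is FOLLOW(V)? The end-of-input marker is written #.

In J : x x V: V is at the end, add FOLLOW(J) = { #, g, x }.
In V : V x: add FIRST(x) = { x }.
In M : V M: add FIRST(M) = { g, x }.
In R : R J V: V is at the end, add FOLLOW(R) = { #, g, x }.
Union: FOLLOW(V) = { #, g, x }.

{ #, g, x }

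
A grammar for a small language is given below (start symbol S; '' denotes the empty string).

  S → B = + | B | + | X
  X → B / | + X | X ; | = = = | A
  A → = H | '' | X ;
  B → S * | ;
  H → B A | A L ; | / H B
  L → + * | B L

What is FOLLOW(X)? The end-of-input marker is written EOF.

In S → X: X is at the end, add FOLLOW(S) = { EOF, * }.
In X → + X: X is at the end, add FOLLOW(X) = { EOF, *, ; }.
In X → X ;: add FIRST(;) = { ; }.
In A → X ;: add FIRST(;) = { ; }.
Union: FOLLOW(X) = { EOF, *, ; }.

{ EOF, *, ; }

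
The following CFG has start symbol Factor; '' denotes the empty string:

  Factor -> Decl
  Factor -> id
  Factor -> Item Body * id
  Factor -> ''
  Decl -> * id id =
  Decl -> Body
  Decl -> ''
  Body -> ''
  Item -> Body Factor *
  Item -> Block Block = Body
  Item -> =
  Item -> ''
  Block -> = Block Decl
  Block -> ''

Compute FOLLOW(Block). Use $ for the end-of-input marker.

{ *, = }

In Item -> Block Block = Body: add FIRST(Block = Body) = { = }.
In Item -> Block Block = Body: add FIRST(= Body) = { = }.
In Block -> = Block Decl: add FIRST(Decl)\{''} = { * }.
  Since Decl is nullable, also add FOLLOW(Block) = { *, = }.
Union: FOLLOW(Block) = { *, = }.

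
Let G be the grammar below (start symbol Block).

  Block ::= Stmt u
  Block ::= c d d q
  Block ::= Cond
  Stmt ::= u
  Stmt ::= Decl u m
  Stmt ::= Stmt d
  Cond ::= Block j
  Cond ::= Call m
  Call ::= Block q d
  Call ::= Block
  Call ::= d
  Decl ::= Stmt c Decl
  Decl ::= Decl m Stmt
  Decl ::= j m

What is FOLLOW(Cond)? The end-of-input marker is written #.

In Block ::= Cond: Cond is at the end, add FOLLOW(Block) = { #, j, m, q }.
Union: FOLLOW(Cond) = { #, j, m, q }.

{ #, j, m, q }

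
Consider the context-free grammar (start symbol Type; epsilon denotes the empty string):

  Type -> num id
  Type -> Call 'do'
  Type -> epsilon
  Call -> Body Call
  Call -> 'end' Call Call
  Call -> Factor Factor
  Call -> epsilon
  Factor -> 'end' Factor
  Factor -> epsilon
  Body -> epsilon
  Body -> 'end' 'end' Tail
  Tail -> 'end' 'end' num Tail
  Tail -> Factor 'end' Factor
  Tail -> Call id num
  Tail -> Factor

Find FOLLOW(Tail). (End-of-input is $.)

In Body -> 'end' 'end' Tail: Tail is at the end, add FOLLOW(Body) = { 'do', 'end', id }.
In Tail -> 'end' 'end' num Tail: Tail is at the end, add FOLLOW(Tail) = { 'do', 'end', id }.
Union: FOLLOW(Tail) = { 'do', 'end', id }.

{ 'do', 'end', id }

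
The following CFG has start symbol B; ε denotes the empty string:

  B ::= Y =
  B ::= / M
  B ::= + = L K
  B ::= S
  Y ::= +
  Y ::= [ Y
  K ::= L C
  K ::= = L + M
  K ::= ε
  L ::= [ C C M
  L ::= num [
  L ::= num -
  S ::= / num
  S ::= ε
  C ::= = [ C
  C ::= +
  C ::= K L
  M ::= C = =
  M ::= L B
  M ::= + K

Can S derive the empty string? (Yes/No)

S has an ε-production, so S ⇒ ε.

Yes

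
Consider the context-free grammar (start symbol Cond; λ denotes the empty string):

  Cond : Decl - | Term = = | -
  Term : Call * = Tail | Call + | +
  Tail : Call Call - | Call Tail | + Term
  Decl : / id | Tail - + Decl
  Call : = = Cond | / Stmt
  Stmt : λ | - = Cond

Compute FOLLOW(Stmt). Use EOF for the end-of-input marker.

In Call : / Stmt: Stmt is at the end, add FOLLOW(Call) = { *, +, -, /, = }.
Union: FOLLOW(Stmt) = { *, +, -, /, = }.

{ *, +, -, /, = }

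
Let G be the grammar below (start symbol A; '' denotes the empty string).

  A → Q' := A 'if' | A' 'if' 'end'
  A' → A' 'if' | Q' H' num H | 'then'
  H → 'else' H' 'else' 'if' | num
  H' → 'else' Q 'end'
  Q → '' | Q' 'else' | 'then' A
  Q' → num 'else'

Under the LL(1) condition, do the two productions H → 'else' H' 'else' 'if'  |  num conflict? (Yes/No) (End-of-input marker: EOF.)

FIRST('else' H' 'else' 'if') = { 'else' } and FIRST(num) = { num }.
The FIRST sets are disjoint and neither alternative is nullable — no conflict.

No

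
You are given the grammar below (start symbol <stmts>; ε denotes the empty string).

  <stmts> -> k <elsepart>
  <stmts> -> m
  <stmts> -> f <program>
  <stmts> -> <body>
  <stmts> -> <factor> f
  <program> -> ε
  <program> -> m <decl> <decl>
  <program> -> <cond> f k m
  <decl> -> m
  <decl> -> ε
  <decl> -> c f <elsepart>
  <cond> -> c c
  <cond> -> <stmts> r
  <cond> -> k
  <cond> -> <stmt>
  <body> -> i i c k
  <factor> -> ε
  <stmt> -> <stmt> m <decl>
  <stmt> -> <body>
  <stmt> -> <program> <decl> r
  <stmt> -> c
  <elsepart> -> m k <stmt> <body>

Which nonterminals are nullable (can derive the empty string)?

{ <decl>, <factor>, <program> }

Directly nullable (have an ε-production): <program>, <decl>, <factor>.
No other nonterminal has a production whose RHS symbols are all nullable.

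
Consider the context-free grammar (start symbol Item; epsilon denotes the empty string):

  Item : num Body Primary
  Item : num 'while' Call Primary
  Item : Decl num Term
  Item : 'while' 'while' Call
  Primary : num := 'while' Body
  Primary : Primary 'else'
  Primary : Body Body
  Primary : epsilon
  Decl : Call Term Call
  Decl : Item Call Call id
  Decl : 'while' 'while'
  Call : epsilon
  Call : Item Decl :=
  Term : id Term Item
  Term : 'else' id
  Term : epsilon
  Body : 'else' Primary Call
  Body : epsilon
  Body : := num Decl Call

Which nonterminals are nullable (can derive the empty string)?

Directly nullable (have an epsilon-production): Primary, Call, Term, Body.
Decl : Call Term Call with every symbol nullable, so Decl is nullable.
No other nonterminal has a production whose RHS symbols are all nullable.

{ Body, Call, Decl, Primary, Term }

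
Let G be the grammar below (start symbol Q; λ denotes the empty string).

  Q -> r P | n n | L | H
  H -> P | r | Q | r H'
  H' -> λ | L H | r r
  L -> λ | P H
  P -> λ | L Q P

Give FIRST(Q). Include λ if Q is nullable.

{ n, r, λ }

Q -> r P contributes {r}.
Q -> n n contributes {n}.
From Q -> L: add FIRST(L) = { n, r, λ } (including λ since L is nullable).
From Q -> H: add FIRST(H) = { n, r, λ } (including λ since H is nullable).
Union: FIRST(Q) = { n, r, λ }.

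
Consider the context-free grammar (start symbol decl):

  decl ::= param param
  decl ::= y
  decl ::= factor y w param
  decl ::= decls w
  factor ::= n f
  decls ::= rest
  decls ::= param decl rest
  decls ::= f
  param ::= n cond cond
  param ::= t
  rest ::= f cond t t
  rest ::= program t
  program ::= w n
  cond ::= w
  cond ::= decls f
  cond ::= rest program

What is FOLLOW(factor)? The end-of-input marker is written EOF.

{ y }

In decl ::= factor y w param: add FIRST(y w param) = { y }.
Union: FOLLOW(factor) = { y }.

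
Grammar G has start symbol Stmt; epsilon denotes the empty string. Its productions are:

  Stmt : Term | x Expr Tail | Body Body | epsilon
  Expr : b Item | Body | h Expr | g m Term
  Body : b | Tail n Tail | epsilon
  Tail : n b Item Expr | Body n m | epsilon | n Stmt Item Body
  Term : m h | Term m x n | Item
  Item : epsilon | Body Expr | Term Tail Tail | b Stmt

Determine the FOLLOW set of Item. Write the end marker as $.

In Expr : b Item: Item is at the end, add FOLLOW(Expr) = { $, b, g, h, m, n }.
In Tail : n b Item Expr: add FIRST(Expr)\{epsilon} = { b, g, h, n }.
  Since Expr is nullable, also add FOLLOW(Tail) = { $, b, g, h, m, n }.
In Tail : n Stmt Item Body: add FIRST(Body)\{epsilon} = { b, n }.
  Since Body is nullable, also add FOLLOW(Tail) = { $, b, g, h, m, n }.
In Term : Item: Item is at the end, add FOLLOW(Term) = { $, b, g, h, m, n }.
Union: FOLLOW(Item) = { $, b, g, h, m, n }.

{ $, b, g, h, m, n }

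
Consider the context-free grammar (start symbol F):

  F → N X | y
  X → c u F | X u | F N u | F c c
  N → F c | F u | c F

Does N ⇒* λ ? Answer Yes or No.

No

No nonterminal in this grammar is nullable.
No production of N has an RHS whose symbols are all nullable, so N is not nullable.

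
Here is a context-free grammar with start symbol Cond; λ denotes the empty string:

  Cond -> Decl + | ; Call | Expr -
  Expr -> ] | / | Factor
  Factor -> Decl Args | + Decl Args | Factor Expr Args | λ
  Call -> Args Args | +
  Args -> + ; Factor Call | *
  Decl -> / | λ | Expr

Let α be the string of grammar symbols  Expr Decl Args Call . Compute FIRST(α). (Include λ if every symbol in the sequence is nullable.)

{ *, +, /, ] }

Add FIRST(Expr)\{λ} = { *, +, /, ] }; Expr is nullable, continue.
Add FIRST(Decl)\{λ} = { *, +, /, ] }; Decl is nullable, continue.
Add FIRST(Args) = { *, + }; Args is not nullable, stop.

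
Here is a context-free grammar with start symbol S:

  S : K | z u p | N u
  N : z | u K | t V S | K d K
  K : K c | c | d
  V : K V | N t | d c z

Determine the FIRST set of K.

From K : K c: add FIRST(K) = { c, d }.
K : c contributes {c}.
K : d contributes {d}.
Union: FIRST(K) = { c, d }.

{ c, d }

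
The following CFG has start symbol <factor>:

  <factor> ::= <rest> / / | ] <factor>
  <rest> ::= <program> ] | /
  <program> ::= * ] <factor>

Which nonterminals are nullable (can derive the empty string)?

{ } (none)

No nonterminal has an empty production or an RHS whose symbols are all nullable.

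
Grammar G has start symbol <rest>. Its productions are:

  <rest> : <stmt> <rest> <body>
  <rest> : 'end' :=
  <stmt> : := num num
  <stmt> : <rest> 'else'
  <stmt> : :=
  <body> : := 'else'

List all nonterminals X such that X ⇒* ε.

No nonterminal has an empty production or an RHS whose symbols are all nullable.

{ } (none)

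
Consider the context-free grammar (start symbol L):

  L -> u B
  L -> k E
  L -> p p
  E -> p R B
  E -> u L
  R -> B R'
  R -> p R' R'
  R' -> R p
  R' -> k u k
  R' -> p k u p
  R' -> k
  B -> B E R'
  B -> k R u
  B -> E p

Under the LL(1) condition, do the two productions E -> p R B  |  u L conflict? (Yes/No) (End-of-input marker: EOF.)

FIRST(p R B) = { p } and FIRST(u L) = { u }.
The FIRST sets are disjoint and neither alternative is nullable — no conflict.

No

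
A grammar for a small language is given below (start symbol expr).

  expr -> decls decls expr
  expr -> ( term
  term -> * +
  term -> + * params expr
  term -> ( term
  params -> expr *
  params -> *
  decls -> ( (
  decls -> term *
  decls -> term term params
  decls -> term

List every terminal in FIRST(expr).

{ (, *, + }

From expr -> decls decls expr: add FIRST(decls) = { (, *, + }.
expr -> ( term contributes {(}.
Union: FIRST(expr) = { (, *, + }.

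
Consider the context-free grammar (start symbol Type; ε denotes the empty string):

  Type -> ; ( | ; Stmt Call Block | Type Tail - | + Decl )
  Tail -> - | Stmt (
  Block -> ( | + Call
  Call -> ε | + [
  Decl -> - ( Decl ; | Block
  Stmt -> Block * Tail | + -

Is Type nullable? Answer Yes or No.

Nullable nonterminals: Call.
No production of Type has an RHS whose symbols are all nullable, so Type is not nullable.

No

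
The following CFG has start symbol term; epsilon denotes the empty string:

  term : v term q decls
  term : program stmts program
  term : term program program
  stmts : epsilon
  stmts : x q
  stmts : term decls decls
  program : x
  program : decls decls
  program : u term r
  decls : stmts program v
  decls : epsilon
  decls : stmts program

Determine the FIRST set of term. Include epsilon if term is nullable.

term : v term q decls contributes {v}.
From term : program stmts program: program, stmts, program nullable, take FIRST(program) ∪ FIRST(stmts) ∪ FIRST(program) = { u, v, x }; also epsilon since the whole RHS is nullable.
From term : term program program: term, program, program nullable, take FIRST(term) ∪ FIRST(program) ∪ FIRST(program) = { u, v, x }; also epsilon since the whole RHS is nullable.
Union: FIRST(term) = { u, v, x, epsilon }.

{ u, v, x, epsilon }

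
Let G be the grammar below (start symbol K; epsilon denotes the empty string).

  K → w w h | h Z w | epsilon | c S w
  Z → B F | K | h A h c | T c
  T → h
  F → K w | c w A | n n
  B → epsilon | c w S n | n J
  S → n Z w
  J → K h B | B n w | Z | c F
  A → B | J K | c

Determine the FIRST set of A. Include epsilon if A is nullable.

From A → B: add FIRST(B) = { c, n, epsilon } (including epsilon since B is nullable).
From A → J K: J, K nullable, take FIRST(J) ∪ FIRST(K) = { c, h, n, w }; also epsilon since the whole RHS is nullable.
A → c contributes {c}.
Union: FIRST(A) = { c, h, n, w, epsilon }.

{ c, h, n, w, epsilon }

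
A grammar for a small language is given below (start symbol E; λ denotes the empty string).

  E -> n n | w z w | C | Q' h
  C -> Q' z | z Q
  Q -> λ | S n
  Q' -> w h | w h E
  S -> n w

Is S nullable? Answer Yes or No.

Nullable nonterminals: Q.
No production of S has an RHS whose symbols are all nullable, so S is not nullable.

No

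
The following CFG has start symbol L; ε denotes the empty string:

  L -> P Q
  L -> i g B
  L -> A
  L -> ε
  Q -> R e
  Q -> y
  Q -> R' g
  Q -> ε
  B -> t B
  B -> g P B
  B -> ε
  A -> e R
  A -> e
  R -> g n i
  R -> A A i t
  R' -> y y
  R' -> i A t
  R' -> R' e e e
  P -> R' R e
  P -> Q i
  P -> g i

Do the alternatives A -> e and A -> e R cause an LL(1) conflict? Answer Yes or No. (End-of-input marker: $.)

FIRST(e) = { e } and FIRST(e R) = { e }.
Both contain e, so the two alternatives are not disjoint — LL(1) conflict.

Yes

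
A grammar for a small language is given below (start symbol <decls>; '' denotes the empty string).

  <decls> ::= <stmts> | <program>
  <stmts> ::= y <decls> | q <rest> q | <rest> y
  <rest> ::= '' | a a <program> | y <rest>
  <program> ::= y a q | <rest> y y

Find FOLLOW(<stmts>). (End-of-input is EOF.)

In <decls> ::= <stmts>: <stmts> is at the end, add FOLLOW(<decls>) = { EOF }.
Union: FOLLOW(<stmts>) = { EOF }.

{ EOF }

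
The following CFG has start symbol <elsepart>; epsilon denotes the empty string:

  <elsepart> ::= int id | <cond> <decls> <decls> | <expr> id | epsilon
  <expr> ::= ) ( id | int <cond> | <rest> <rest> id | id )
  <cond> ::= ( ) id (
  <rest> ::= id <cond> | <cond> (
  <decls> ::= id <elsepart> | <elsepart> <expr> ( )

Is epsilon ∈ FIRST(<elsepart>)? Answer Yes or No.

<elsepart> has an epsilon-production, so <elsepart> ⇒ epsilon.

Yes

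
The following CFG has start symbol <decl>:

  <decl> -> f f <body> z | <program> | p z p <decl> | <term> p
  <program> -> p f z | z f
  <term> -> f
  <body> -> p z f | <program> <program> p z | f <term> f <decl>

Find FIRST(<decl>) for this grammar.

{ f, p, z }

<decl> -> f f <body> z contributes {f}.
From <decl> -> <program>: add FIRST(<program>) = { p, z }.
<decl> -> p z p <decl> contributes {p}.
From <decl> -> <term> p: add FIRST(<term>) = { f }.
Union: FIRST(<decl>) = { f, p, z }.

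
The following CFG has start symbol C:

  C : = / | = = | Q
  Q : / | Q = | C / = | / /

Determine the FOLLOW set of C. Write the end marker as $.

C is the start symbol, so $ ∈ FOLLOW(C).
In Q : C / =: add FIRST(/ =) = { / }.
Union: FOLLOW(C) = { $, / }.

{ $, / }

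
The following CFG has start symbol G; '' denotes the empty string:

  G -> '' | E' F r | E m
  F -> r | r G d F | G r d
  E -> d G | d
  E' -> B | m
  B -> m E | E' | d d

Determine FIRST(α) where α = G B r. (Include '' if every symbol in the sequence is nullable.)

{ d, m }

Add FIRST(G)\{''} = { d, m }; G is nullable, continue.
Add FIRST(B) = { d, m }; B is not nullable, stop.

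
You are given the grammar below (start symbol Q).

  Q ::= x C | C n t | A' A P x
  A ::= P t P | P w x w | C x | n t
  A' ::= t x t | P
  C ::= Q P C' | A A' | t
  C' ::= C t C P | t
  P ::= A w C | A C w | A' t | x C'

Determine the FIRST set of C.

{ n, t, x }

From C ::= Q P C': add FIRST(Q) = { n, t, x }.
From C ::= A A': add FIRST(A) = { n, t, x }.
C ::= t contributes {t}.
Union: FIRST(C) = { n, t, x }.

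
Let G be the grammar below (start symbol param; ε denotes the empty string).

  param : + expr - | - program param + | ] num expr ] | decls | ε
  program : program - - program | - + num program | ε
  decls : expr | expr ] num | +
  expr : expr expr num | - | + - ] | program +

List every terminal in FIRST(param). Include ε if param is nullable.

{ +, -, ], ε }

param : + expr - contributes {+}.
param : - program param + contributes {-}.
param : ] num expr ] contributes {]}.
From param : decls: add FIRST(decls) = { +, - }.
param : ε contributes ε.
Union: FIRST(param) = { +, -, ], ε }.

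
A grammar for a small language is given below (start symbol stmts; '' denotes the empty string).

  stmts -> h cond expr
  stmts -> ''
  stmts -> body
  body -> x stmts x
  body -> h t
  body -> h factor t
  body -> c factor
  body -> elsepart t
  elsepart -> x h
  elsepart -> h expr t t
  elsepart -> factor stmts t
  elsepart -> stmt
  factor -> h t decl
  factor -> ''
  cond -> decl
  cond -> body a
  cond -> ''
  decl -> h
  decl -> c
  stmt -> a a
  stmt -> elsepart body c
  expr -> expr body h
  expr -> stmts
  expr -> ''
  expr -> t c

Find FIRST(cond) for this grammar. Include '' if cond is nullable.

{ a, c, h, t, x, '' }

From cond -> decl: add FIRST(decl) = { c, h }.
From cond -> body a: add FIRST(body) = { a, c, h, t, x }.
cond -> '' contributes ''.
Union: FIRST(cond) = { a, c, h, t, x, '' }.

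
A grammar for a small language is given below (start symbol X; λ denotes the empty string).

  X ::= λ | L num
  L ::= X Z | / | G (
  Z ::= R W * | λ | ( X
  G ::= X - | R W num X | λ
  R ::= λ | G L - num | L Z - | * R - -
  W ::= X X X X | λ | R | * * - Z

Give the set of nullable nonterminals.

{ G, L, R, W, X, Z }

Directly nullable (have an λ-production): X, Z, G, R, W.
L ::= X Z with every symbol nullable, so L is nullable.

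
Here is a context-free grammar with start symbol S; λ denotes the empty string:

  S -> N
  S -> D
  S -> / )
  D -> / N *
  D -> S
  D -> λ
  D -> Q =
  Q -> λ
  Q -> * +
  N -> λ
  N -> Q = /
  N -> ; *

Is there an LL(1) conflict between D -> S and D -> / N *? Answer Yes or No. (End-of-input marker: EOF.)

Yes

FIRST(S) = { *, /, ;, =, λ } and FIRST(/ N *) = { / }.
Both contain /, so the two alternatives are not disjoint — LL(1) conflict.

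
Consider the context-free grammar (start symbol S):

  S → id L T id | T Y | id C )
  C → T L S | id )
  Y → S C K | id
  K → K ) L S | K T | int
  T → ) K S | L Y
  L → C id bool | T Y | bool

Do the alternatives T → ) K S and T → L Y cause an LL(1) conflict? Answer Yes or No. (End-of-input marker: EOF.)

Yes

FIRST() K S) = { ) } and FIRST(L Y) = { ), bool, id }.
Both contain ), so the two alternatives are not disjoint — LL(1) conflict.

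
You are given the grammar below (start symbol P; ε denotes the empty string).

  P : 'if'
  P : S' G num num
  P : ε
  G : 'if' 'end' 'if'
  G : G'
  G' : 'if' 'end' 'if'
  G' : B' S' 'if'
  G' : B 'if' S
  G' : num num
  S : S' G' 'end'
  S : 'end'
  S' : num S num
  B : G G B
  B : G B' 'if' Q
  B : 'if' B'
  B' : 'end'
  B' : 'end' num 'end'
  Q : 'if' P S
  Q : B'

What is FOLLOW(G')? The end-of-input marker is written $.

{ 'end', 'if', num }

In G : G': G' is at the end, add FOLLOW(G) = { 'end', 'if', num }.
In S : S' G' 'end': add FIRST('end') = { 'end' }.
Union: FOLLOW(G') = { 'end', 'if', num }.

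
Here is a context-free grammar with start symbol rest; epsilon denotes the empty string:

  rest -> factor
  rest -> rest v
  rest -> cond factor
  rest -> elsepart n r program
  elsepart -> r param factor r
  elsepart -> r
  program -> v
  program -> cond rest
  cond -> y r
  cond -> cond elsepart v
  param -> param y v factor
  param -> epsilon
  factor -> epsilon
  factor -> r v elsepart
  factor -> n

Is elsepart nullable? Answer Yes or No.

No

Nullable nonterminals: factor, param, rest.
No production of elsepart has an RHS whose symbols are all nullable, so elsepart is not nullable.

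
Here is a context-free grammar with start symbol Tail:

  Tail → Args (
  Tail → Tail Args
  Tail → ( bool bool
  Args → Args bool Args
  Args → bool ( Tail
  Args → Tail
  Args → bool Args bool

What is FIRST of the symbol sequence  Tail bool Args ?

{ (, bool }

Add FIRST(Tail) = { (, bool }; Tail is not nullable, stop.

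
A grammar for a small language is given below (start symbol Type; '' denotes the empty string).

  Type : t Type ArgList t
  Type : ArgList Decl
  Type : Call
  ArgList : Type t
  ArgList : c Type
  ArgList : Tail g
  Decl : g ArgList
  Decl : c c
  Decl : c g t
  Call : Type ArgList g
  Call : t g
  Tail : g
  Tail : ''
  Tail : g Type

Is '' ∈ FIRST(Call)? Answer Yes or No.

No

Nullable nonterminals: Tail.
No production of Call has an RHS whose symbols are all nullable, so Call is not nullable.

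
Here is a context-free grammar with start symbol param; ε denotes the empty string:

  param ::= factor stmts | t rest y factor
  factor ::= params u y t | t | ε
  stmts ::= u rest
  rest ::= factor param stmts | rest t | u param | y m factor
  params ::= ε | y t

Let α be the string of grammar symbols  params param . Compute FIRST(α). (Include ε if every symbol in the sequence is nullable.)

Add FIRST(params)\{ε} = { y }; params is nullable, continue.
Add FIRST(param) = { t, u, y }; param is not nullable, stop.

{ t, u, y }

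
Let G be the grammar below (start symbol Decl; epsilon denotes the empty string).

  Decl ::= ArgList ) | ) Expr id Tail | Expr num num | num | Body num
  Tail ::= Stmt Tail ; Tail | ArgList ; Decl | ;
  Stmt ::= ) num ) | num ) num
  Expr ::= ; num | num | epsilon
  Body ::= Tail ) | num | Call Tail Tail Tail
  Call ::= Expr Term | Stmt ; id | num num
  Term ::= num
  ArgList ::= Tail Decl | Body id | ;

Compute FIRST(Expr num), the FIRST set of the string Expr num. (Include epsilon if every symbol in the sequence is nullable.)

{ ;, num }

Add FIRST(Expr)\{epsilon} = { ;, num }; Expr is nullable, continue.
num is a terminal; add {num} and stop.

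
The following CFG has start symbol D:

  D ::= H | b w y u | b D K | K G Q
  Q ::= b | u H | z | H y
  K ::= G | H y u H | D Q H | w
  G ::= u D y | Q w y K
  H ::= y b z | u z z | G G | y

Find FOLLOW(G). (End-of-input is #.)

{ #, b, u, w, y, z }

In D ::= K G Q: add FIRST(Q) = { b, u, y, z }.
In K ::= G: G is at the end, add FOLLOW(K) = { #, b, u, w, y, z }.
In H ::= G G: add FIRST(G) = { b, u, y, z }.
In H ::= G G: G is at the end, add FOLLOW(H) = { #, b, u, w, y, z }.
Union: FOLLOW(G) = { #, b, u, w, y, z }.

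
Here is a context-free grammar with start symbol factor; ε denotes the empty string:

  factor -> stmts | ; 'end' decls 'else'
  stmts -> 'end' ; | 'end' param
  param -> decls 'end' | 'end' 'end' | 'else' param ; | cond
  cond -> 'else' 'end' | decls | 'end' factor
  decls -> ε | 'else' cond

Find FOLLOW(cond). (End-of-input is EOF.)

In param -> cond: cond is at the end, add FOLLOW(param) = { EOF, 'else', 'end', ; }.
In decls -> 'else' cond: cond is at the end, add FOLLOW(decls) = { EOF, 'else', 'end', ; }.
Union: FOLLOW(cond) = { EOF, 'else', 'end', ; }.

{ EOF, 'else', 'end', ; }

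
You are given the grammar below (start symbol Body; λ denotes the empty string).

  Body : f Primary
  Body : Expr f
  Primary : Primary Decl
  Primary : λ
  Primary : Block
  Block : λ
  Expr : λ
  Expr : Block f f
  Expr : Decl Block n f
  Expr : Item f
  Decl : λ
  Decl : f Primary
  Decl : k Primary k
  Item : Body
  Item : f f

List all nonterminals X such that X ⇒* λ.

{ Block, Decl, Expr, Primary }

Directly nullable (have an λ-production): Primary, Block, Expr, Decl.
No other nonterminal has a production whose RHS symbols are all nullable.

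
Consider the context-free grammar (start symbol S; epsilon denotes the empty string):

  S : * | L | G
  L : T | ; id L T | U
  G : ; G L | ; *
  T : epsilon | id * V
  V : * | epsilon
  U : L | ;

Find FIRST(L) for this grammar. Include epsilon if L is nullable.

{ ;, id, epsilon }

From L : T: add FIRST(T) = { id, epsilon } (including epsilon since T is nullable).
L : ; id L T contributes {;}.
From L : U: add FIRST(U) = { ;, id, epsilon } (including epsilon since U is nullable).
Union: FIRST(L) = { ;, id, epsilon }.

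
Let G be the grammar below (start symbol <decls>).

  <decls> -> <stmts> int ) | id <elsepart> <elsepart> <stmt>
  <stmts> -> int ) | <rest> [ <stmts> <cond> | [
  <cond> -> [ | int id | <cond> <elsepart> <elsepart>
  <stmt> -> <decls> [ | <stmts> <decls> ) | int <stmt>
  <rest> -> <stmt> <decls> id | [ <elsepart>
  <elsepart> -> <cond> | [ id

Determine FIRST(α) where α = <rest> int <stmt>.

{ [, id, int }

Add FIRST(<rest>) = { [, id, int }; <rest> is not nullable, stop.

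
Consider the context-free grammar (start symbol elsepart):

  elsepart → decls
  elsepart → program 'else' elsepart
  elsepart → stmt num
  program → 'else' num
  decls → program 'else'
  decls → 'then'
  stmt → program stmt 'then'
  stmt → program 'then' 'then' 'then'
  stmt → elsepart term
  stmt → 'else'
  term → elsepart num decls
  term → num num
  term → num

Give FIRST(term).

{ 'else', 'then', num }

From term → elsepart num decls: add FIRST(elsepart) = { 'else', 'then' }.
term → num num contributes {num}.
term → num contributes {num}.
Union: FIRST(term) = { 'else', 'then', num }.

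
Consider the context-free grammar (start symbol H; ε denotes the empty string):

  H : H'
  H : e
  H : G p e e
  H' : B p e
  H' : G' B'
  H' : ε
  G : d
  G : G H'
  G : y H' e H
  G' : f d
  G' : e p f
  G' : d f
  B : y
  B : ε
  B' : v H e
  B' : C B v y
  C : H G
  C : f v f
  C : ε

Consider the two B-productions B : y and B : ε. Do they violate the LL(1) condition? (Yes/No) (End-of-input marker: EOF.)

No

FIRST(y) = { y } and FIRST(ε) = { ε }.
The second is nullable but FOLLOW(B) = { p, v } is disjoint from FIRST of the first.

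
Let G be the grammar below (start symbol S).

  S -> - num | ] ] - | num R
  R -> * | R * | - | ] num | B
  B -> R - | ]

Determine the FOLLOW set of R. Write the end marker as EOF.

In S -> num R: R is at the end, add FOLLOW(S) = { EOF }.
In R -> R *: add FIRST(*) = { * }.
In B -> R -: add FIRST(-) = { - }.
Union: FOLLOW(R) = { EOF, *, - }.

{ EOF, *, - }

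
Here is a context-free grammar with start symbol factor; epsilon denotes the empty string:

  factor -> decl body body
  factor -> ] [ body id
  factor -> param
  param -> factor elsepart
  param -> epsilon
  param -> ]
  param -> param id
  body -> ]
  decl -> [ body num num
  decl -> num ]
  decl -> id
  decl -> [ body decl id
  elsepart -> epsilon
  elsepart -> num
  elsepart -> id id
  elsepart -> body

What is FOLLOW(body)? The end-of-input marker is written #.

{ #, [, ], id, num }

In factor -> decl body body: add FIRST(body) = { ] }.
In factor -> decl body body: body is at the end, add FOLLOW(factor) = { #, ], id, num }.
In factor -> ] [ body id: add FIRST(id) = { id }.
In decl -> [ body num num: add FIRST(num num) = { num }.
In decl -> [ body decl id: add FIRST(decl id) = { [, id, num }.
In elsepart -> body: body is at the end, add FOLLOW(elsepart) = { #, ], id, num }.
Union: FOLLOW(body) = { #, [, ], id, num }.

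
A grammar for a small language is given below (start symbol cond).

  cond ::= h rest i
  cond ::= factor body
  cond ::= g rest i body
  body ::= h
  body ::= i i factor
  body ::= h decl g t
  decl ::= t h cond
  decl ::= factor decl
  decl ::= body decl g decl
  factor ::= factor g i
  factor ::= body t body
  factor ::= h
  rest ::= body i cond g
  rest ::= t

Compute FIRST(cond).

cond ::= h rest i contributes {h}.
From cond ::= factor body: add FIRST(factor) = { h, i }.
cond ::= g rest i body contributes {g}.
Union: FIRST(cond) = { g, h, i }.

{ g, h, i }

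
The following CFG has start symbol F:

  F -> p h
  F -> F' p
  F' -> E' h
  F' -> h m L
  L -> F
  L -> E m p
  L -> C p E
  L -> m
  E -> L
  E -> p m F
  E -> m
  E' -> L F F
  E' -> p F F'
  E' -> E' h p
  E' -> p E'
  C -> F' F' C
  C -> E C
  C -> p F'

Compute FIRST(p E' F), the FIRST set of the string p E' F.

p is a terminal; add {p} and stop.

{ p }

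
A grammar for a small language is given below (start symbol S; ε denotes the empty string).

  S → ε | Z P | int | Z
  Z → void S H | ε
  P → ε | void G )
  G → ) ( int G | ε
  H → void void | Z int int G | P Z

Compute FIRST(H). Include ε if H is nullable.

{ int, void, ε }

H → void void contributes {void}.
From H → Z int int G: Z nullable, take FIRST(Z) ∪ {int} = { int, void }.
From H → P Z: P, Z nullable, take FIRST(P) ∪ FIRST(Z) = { void }; also ε since the whole RHS is nullable.
Union: FIRST(H) = { int, void, ε }.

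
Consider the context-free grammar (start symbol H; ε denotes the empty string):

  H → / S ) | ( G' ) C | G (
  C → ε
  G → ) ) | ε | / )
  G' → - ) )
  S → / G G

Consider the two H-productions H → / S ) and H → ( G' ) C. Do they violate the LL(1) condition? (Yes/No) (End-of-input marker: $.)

No

FIRST(/ S )) = { / } and FIRST(( G' ) C) = { ( }.
The FIRST sets are disjoint and neither alternative is nullable — no conflict.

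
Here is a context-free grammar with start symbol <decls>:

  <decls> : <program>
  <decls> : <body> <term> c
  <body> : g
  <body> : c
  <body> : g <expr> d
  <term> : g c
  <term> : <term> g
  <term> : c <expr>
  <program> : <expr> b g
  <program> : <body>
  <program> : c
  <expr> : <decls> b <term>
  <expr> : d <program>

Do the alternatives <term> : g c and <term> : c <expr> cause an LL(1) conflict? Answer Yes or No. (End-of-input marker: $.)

FIRST(g c) = { g } and FIRST(c <expr>) = { c }.
The FIRST sets are disjoint and neither alternative is nullable — no conflict.

No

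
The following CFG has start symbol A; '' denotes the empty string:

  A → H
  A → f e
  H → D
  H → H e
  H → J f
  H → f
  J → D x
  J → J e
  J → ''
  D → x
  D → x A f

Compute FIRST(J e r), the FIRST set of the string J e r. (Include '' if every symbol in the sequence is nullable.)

Add FIRST(J)\{''} = { e, x }; J is nullable, continue.
e is a terminal; add {e} and stop.

{ e, x }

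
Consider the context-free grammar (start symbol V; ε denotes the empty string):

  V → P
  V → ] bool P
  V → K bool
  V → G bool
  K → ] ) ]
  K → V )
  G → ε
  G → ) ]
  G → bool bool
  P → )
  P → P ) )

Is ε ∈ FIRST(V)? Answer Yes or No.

Nullable nonterminals: G.
No production of V has an RHS whose symbols are all nullable, so V is not nullable.

No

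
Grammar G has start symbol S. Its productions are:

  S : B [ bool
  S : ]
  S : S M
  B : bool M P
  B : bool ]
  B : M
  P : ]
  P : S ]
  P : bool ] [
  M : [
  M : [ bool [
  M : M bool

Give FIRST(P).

P : ] contributes {]}.
From P : S ]: add FIRST(S) = { [, ], bool }.
P : bool ] [ contributes {bool}.
Union: FIRST(P) = { [, ], bool }.

{ [, ], bool }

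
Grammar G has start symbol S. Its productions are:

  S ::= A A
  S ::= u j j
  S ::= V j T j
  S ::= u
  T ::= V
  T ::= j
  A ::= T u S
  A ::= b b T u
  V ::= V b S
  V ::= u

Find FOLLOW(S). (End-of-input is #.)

S is the start symbol, so # ∈ FOLLOW(S).
In A ::= T u S: S is at the end, add FOLLOW(A) = { #, b, j, u }.
In V ::= V b S: S is at the end, add FOLLOW(V) = { b, j, u }.
Union: FOLLOW(S) = { #, b, j, u }.

{ #, b, j, u }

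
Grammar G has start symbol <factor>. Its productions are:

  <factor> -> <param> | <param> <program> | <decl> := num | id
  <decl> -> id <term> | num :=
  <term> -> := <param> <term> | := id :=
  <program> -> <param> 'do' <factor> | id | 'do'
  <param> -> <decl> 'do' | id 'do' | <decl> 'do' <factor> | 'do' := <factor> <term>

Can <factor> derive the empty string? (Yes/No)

No nonterminal in this grammar is nullable.
No production of <factor> has an RHS whose symbols are all nullable, so <factor> is not nullable.

No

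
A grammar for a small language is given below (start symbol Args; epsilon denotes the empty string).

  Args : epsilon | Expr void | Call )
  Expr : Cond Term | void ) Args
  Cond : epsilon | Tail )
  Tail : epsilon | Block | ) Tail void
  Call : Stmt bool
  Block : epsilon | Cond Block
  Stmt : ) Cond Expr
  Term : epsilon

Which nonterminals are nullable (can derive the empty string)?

Directly nullable (have an epsilon-production): Args, Cond, Tail, Block, Term.
Expr : Cond Term with every symbol nullable, so Expr is nullable.
No other nonterminal has a production whose RHS symbols are all nullable.

{ Args, Block, Cond, Expr, Tail, Term }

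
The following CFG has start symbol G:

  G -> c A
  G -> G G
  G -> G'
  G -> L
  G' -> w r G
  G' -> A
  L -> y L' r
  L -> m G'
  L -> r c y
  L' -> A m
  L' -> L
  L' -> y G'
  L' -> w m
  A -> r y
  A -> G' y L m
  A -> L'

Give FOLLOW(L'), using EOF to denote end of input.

{ EOF, c, m, r, w, y }

In L -> y L' r: add FIRST(r) = { r }.
In A -> L': L' is at the end, add FOLLOW(A) = { EOF, c, m, r, w, y }.
Union: FOLLOW(L') = { EOF, c, m, r, w, y }.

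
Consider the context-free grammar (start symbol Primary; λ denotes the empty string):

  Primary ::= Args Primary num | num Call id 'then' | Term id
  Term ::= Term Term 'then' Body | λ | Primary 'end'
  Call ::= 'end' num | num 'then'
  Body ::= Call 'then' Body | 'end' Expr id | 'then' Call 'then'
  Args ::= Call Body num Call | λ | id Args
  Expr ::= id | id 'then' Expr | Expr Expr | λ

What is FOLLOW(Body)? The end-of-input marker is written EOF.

In Term ::= Term Term 'then' Body: Body is at the end, add FOLLOW(Term) = { 'end', 'then', id, num }.
In Body ::= Call 'then' Body: Body is at the end, add FOLLOW(Body) = { 'end', 'then', id, num }.
In Args ::= Call Body num Call: add FIRST(num Call) = { num }.
Union: FOLLOW(Body) = { 'end', 'then', id, num }.

{ 'end', 'then', id, num }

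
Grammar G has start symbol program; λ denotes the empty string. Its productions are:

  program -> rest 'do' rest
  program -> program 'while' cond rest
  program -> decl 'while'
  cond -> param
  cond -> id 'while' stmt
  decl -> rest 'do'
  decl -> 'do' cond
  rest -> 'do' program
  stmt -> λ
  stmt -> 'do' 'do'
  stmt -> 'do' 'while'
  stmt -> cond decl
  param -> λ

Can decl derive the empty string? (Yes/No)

No

Nullable nonterminals: cond, param, stmt.
No production of decl has an RHS whose symbols are all nullable, so decl is not nullable.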